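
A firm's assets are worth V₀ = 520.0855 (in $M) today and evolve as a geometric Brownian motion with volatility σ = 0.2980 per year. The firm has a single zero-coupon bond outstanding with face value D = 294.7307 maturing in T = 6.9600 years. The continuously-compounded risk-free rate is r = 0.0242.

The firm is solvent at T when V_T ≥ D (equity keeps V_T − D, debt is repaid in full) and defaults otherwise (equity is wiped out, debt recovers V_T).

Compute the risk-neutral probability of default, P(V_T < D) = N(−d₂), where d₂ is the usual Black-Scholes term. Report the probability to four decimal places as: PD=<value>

d₁ = [ln(V₀/D) + (r + σ²/2)T] / (σ√T)
   = [ln(520.0855/294.7307) + (0.0242 + 0.5·0.2980²)·6.9600] / (0.2980·√6.9600)
   = [0.567931 + 0.477470] / 0.786178 = 1.329726
d₂ = d₁ − σ√T = 1.329726 − 0.786178 = 0.543548
risk-neutral PD = N(−d₂) = N(-0.543548) = 0.293376

PD=0.2934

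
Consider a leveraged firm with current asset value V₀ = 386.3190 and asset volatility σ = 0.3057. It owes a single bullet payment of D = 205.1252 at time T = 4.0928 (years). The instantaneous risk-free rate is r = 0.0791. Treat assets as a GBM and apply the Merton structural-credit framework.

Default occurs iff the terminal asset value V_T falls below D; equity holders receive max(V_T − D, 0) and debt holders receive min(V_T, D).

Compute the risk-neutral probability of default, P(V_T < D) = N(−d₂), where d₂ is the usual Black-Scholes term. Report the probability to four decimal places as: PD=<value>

d₁ = [ln(V₀/D) + (r + σ²/2)T] / (σ√T)
   = [ln(386.3190/205.1252) + (0.0791 + 0.5·0.3057²)·4.0928] / (0.3057·√4.0928)
   = [0.633043 + 0.514982] / 0.618452 = 1.856289
d₂ = d₁ − σ√T = 1.856289 − 0.618452 = 1.237837
risk-neutral PD = N(−d₂) = N(-1.237837) = 0.107888

PD=0.1079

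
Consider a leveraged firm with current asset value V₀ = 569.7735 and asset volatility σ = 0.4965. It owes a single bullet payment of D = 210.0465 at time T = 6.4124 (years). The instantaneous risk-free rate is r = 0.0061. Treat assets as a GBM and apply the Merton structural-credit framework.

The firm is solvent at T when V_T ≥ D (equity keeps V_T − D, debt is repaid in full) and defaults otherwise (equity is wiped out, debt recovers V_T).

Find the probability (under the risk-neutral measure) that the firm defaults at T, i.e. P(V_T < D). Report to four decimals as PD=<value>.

d₁ = [ln(V₀/D) + (r + σ²/2)T] / (σ√T)
   = [ln(569.7735/210.0465) + (0.0061 + 0.5·0.4965²)·6.4124] / (0.4965·√6.4124)
   = [0.997910 + 0.829483] / 1.257273 = 1.453458
d₂ = d₁ − σ√T = 1.453458 − 1.257273 = 0.196185
risk-neutral PD = N(−d₂) = N(-0.196185) = 0.422233

PD=0.4222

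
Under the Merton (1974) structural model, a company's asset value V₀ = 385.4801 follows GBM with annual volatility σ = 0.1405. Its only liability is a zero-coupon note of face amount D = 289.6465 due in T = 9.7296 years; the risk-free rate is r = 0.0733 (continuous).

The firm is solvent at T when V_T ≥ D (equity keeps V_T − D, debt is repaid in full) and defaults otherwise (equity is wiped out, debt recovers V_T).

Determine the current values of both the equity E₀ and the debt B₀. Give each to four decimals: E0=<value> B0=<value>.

d₁ = [ln(V₀/D) + (r + σ²/2)T] / (σ√T)
   = [ln(385.4801/289.6465) + (0.0733 + 0.5·0.1405²)·9.7296] / (0.1405·√9.7296)
   = [0.285828 + 0.809212] / 0.438252 = 2.498655
d₂ = d₁ − σ√T = 2.498655 − 0.438252 = 2.060403
N(d₁) = 0.993767,  N(d₂) = 0.980320,  e^(−rT) = 0.490083
E₀ = V₀·N(d₁) − D·e^(−rT)·N(d₂)
   = 385.4801·0.993767 − 289.6465·0.490083·0.980320 = 243.919946
B₀ = V₀ − E₀ = 385.4801 − 243.919946 = 141.560154

E0=243.9199 B0=141.5602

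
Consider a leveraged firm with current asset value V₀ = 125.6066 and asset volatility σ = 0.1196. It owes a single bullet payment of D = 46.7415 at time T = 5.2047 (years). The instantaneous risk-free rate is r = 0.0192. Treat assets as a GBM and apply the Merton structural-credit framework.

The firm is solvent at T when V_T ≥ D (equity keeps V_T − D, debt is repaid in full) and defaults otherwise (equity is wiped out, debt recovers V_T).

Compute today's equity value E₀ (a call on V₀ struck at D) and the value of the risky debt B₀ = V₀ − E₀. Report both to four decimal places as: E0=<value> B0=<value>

E0=83.3103 B0=42.2963

d₁ = [ln(V₀/D) + (r + σ²/2)T] / (σ√T)
   = [ln(125.6066/46.7415) + (0.0192 + 0.5·0.1196²)·5.2047] / (0.1196·√5.2047)
   = [0.988522 + 0.137155] / 0.272853 = 4.125578
d₂ = d₁ − σ√T = 4.125578 − 0.272853 = 3.852725
N(d₁) = 0.999982,  N(d₂) = 0.999942,  e^(−rT) = 0.904901
E₀ = V₀·N(d₁) − D·e^(−rT)·N(d₂)
   = 125.6066·0.999982 − 46.7415·0.904901·0.999942 = 83.310339
B₀ = V₀ − E₀ = 125.6066 − 83.310339 = 42.296261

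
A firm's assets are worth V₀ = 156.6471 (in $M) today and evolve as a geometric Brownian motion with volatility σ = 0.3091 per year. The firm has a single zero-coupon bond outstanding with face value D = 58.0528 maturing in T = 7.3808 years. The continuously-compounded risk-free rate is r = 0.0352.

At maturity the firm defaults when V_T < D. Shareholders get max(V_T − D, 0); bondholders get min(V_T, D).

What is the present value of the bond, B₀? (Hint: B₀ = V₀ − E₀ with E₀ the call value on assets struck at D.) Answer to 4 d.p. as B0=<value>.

B0=42.7983

d₁ = [ln(V₀/D) + (r + σ²/2)T] / (σ√T)
   = [ln(156.6471/58.0528) + (0.0352 + 0.5·0.3091²)·7.3808] / (0.3091·√7.3808)
   = [0.992643 + 0.612395] / 0.839751 = 1.911325
d₂ = d₁ − σ√T = 1.911325 − 0.839751 = 1.071574
N(d₁) = 0.972019,  N(d₂) = 0.858044,  e^(−rT) = 0.771203
E₀ = V₀·N(d₁) − D·e^(−rT)·N(d₂)
   = 156.6471·0.972019 − 58.0528·0.771203·0.858044 = 113.848850
B₀ = V₀ − E₀ = 156.6471 − 113.848850 = 42.798250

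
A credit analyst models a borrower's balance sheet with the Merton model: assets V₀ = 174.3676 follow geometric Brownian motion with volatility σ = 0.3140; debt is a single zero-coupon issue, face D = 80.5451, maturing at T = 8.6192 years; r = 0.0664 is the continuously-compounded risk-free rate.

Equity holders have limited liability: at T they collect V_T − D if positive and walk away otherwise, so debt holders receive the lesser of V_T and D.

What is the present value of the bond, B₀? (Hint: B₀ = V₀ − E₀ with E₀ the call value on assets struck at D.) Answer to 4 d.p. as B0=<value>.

B0=42.9972

d₁ = [ln(V₀/D) + (r + σ²/2)T] / (σ√T)
   = [ln(174.3676/80.5451) + (0.0664 + 0.5·0.3140²)·8.6192] / (0.3140·√8.6192)
   = [0.772348 + 0.997224] / 0.921856 = 1.919576
d₂ = d₁ − σ√T = 1.919576 − 0.921856 = 0.997720
N(d₁) = 0.972544,  N(d₂) = 0.840792,  e^(−rT) = 0.564218
E₀ = V₀·N(d₁) − D·e^(−rT)·N(d₂)
   = 174.3676·0.972544 − 80.5451·0.564218·0.840792 = 131.370414
B₀ = V₀ − E₀ = 174.3676 − 131.370414 = 42.997186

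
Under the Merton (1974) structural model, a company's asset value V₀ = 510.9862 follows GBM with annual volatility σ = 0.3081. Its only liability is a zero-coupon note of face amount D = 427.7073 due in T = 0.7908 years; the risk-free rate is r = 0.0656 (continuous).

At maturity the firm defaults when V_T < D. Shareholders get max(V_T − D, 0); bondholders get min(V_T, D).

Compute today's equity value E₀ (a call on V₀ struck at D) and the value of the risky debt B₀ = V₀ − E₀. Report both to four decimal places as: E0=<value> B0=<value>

E0=118.8298 B0=392.1564

d₁ = [ln(V₀/D) + (r + σ²/2)T] / (σ√T)
   = [ln(510.9862/427.7073) + (0.0656 + 0.5·0.3081²)·0.7908] / (0.3081·√0.7908)
   = [0.177904 + 0.089410] / 0.273984 = 0.975654
d₂ = d₁ − σ√T = 0.975654 − 0.273984 = 0.701670
N(d₁) = 0.835382,  N(d₂) = 0.758558,  e^(−rT) = 0.949446
E₀ = V₀·N(d₁) − D·e^(−rT)·N(d₂)
   = 510.9862·0.835382 − 427.7073·0.949446·0.758558 = 118.829814
B₀ = V₀ − E₀ = 510.9862 − 118.829814 = 392.156386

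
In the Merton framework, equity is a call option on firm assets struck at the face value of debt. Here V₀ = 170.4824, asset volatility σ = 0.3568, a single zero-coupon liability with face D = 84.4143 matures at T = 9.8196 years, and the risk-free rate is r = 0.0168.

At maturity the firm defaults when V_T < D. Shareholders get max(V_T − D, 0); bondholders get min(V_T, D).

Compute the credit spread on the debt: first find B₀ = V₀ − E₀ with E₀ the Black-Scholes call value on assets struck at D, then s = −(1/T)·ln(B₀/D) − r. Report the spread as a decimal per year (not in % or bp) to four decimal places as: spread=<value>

spread=0.0224

d₁ = [ln(V₀/D) + (r + σ²/2)T] / (σ√T)
   = [ln(170.4824/84.4143) + (0.0168 + 0.5·0.3568²)·9.8196] / (0.3568·√9.8196)
   = [0.702895 + 0.790017] / 1.118077 = 1.335250
d₂ = d₁ − σ√T = 1.335250 − 1.118077 = 0.217173
N(d₁) = 0.909103,  N(d₂) = 0.585963,  e^(−rT) = 0.847920
E₀ = V₀·N(d₁) − D·e^(−rT)·N(d₂)
   = 170.4824·0.909103 − 84.4143·0.847920·0.585963 = 113.044789
B₀ = V₀ − E₀ = 170.4824 − 113.044789 = 57.437611
spread = −(1/T)·ln(B₀/D) − r = −(1/9.8196)·ln(57.437611/84.4143) − 0.0168 = 0.02241112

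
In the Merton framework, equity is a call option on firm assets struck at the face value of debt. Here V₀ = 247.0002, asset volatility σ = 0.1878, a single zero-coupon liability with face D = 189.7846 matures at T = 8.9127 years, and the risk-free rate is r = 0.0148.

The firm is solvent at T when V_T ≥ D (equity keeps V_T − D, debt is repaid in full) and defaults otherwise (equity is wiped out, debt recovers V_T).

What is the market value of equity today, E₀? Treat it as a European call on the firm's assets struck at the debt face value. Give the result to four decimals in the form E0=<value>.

d₁ = [ln(V₀/D) + (r + σ²/2)T] / (σ√T)
   = [ln(247.0002/189.7846) + (0.0148 + 0.5·0.1878²)·8.9127] / (0.1878·√8.9127)
   = [0.263499 + 0.289078] / 0.560661 = 0.985583
d₂ = d₁ − σ√T = 0.985583 − 0.560661 = 0.424922
N(d₁) = 0.837831,  N(d₂) = 0.664553,  e^(−rT) = 0.876422
E₀ = V₀·N(d₁) − D·e^(−rT)·N(d₂)
   = 247.0002·0.837831 − 189.7846·0.876422·0.664553 = 96.408417

E0=96.4084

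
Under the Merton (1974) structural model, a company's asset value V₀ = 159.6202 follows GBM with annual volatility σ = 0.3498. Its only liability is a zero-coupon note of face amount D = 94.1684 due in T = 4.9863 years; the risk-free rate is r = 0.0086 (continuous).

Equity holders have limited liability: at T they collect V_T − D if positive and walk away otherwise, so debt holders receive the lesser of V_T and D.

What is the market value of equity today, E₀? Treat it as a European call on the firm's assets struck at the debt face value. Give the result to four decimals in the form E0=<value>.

d₁ = [ln(V₀/D) + (r + σ²/2)T] / (σ√T)
   = [ln(159.6202/94.1684) + (0.0086 + 0.5·0.3498²)·4.9863] / (0.3498·√4.9863)
   = [0.527713 + 0.347944] / 0.781104 = 1.121050
d₂ = d₁ − σ√T = 1.121050 − 0.781104 = 0.339945
N(d₁) = 0.868867,  N(d₂) = 0.633051,  e^(−rT) = 0.958024
E₀ = V₀·N(d₁) − D·e^(−rT)·N(d₂)
   = 159.6202·0.868867 − 94.1684·0.958024·0.633051 = 81.577567

E0=81.5776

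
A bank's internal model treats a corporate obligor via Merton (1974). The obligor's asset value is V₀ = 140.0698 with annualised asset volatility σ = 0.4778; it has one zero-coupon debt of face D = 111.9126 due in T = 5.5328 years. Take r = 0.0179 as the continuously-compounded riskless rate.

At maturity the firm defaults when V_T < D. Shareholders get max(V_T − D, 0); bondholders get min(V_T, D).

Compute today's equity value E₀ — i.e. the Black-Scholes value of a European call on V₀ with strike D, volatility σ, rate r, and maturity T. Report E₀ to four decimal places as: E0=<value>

E0=72.6409

d₁ = [ln(V₀/D) + (r + σ²/2)T] / (σ√T)
   = [ln(140.0698/111.9126) + (0.0179 + 0.5·0.4778²)·5.5328] / (0.4778·√5.5328)
   = [0.224423 + 0.730586] / 1.123877 = 0.849746
d₂ = d₁ − σ√T = 0.849746 − 1.123877 = -0.274131
N(d₁) = 0.802267,  N(d₂) = 0.391992,  e^(−rT) = 0.905709
E₀ = V₀·N(d₁) − D·e^(−rT)·N(d₂)
   = 140.0698·0.802267 − 111.9126·0.905709·0.391992 = 72.640933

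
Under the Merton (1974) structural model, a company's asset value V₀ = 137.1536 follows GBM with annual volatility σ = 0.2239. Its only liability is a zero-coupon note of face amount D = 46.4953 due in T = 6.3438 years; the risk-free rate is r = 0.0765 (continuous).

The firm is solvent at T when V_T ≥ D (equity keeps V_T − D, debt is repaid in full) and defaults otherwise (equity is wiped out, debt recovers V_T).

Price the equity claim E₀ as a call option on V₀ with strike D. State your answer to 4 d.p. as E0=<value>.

E0=108.5631

d₁ = [ln(V₀/D) + (r + σ²/2)T] / (σ√T)
   = [ln(137.1536/46.4953) + (0.0765 + 0.5·0.2239²)·6.3438] / (0.2239·√6.3438)
   = [1.081750 + 0.644312] / 0.563935 = 3.060748
d₂ = d₁ − σ√T = 3.060748 − 0.563935 = 2.496813
N(d₁) = 0.998896,  N(d₂) = 0.993734,  e^(−rT) = 0.615512
E₀ = V₀·N(d₁) − D·e^(−rT)·N(d₂)
   = 137.1536·0.998896 − 46.4953·0.615512·0.993734 = 108.563090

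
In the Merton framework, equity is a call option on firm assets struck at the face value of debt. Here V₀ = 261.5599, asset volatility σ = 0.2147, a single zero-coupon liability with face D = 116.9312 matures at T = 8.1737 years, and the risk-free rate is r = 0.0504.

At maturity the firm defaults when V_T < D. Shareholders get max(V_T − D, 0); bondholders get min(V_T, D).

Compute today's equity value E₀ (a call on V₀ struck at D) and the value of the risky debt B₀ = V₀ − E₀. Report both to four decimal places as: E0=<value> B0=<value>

d₁ = [ln(V₀/D) + (r + σ²/2)T] / (σ√T)
   = [ln(261.5599/116.9312) + (0.0504 + 0.5·0.2147²)·8.1737] / (0.2147·√8.1737)
   = [0.805078 + 0.600342] / 0.613821 = 2.289627
d₂ = d₁ − σ√T = 2.289627 − 0.613821 = 1.675806
N(d₁) = 0.988979,  N(d₂) = 0.953112,  e^(−rT) = 0.662354
E₀ = V₀·N(d₁) − D·e^(−rT)·N(d₂)
   = 261.5599·0.988979 − 116.9312·0.662354·0.953112 = 184.858701
B₀ = V₀ − E₀ = 261.5599 − 184.858701 = 76.701199

E0=184.8587 B0=76.7012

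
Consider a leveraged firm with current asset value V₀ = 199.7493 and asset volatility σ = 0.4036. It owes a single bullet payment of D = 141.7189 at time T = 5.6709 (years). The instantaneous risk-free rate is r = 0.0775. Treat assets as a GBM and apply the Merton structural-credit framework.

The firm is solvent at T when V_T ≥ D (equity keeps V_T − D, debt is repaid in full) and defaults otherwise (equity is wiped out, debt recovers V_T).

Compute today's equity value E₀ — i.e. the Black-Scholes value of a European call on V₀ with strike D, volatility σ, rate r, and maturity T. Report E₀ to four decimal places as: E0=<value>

d₁ = [ln(V₀/D) + (r + σ²/2)T] / (σ√T)
   = [ln(199.7493/141.7189) + (0.0775 + 0.5·0.4036²)·5.6709] / (0.4036·√5.6709)
   = [0.343218 + 0.901370] / 0.961119 = 1.294936
d₂ = d₁ − σ√T = 1.294936 − 0.961119 = 0.333817
N(d₁) = 0.902329,  N(d₂) = 0.630741,  e^(−rT) = 0.644362
E₀ = V₀·N(d₁) − D·e^(−rT)·N(d₂)
   = 199.7493·0.902329 − 141.7189·0.644362·0.630741 = 122.641368

E0=122.6414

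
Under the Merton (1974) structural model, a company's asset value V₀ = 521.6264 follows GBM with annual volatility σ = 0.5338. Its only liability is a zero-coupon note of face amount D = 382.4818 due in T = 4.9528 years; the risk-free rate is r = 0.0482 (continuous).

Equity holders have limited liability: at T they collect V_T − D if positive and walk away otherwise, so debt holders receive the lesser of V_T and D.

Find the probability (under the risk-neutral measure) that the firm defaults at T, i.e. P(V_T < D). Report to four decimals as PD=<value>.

d₁ = [ln(V₀/D) + (r + σ²/2)T] / (σ√T)
   = [ln(521.6264/382.4818) + (0.0482 + 0.5·0.5338²)·4.9528] / (0.5338·√4.9528)
   = [0.310271 + 0.944356] / 1.187966 = 1.056114
d₂ = d₁ − σ√T = 1.056114 − 1.187966 = -0.131852
risk-neutral PD = N(−d₂) = N(0.131852) = 0.552449

PD=0.5524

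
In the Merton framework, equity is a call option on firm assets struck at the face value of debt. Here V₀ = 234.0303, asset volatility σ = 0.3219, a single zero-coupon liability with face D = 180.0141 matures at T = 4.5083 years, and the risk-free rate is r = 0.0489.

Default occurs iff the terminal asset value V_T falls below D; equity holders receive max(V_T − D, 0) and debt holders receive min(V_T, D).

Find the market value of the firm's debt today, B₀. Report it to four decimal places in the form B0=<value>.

B0=127.2194

d₁ = [ln(V₀/D) + (r + σ²/2)T] / (σ√T)
   = [ln(234.0303/180.0141) + (0.0489 + 0.5·0.3219²)·4.5083] / (0.3219·√4.5083)
   = [0.262415 + 0.454030] / 0.683482 = 1.048228
d₂ = d₁ − σ√T = 1.048228 − 0.683482 = 0.364745
N(d₁) = 0.852733,  N(d₂) = 0.642349,  e^(−rT) = 0.802153
E₀ = V₀·N(d₁) − D·e^(−rT)·N(d₂)
   = 234.0303·0.852733 − 180.0141·0.802153·0.642349 = 106.810903
B₀ = V₀ − E₀ = 234.0303 − 106.810903 = 127.219397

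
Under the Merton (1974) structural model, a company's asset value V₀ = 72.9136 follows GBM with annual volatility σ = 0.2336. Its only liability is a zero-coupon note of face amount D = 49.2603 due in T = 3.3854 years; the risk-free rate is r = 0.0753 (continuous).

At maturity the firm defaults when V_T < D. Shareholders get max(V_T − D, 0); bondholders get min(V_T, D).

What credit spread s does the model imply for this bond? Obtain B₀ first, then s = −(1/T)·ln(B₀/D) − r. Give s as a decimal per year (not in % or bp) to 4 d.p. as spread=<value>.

d₁ = [ln(V₀/D) + (r + σ²/2)T] / (σ√T)
   = [ln(72.9136/49.2603) + (0.0753 + 0.5·0.2336²)·3.3854] / (0.2336·√3.3854)
   = [0.392157 + 0.347289] / 0.429811 = 1.720397
d₂ = d₁ − σ√T = 1.720397 − 0.429811 = 1.290586
N(d₁) = 0.957320,  N(d₂) = 0.901576,  e^(−rT) = 0.774978
E₀ = V₀·N(d₁) − D·e^(−rT)·N(d₂)
   = 72.9136·0.957320 − 49.2603·0.774978·0.901576 = 35.383375
B₀ = V₀ − E₀ = 72.9136 − 35.383375 = 37.530225
spread = −(1/T)·ln(B₀/D) − r = −(1/3.3854)·ln(37.530225/49.2603) − 0.0753 = 0.00503671

spread=0.0050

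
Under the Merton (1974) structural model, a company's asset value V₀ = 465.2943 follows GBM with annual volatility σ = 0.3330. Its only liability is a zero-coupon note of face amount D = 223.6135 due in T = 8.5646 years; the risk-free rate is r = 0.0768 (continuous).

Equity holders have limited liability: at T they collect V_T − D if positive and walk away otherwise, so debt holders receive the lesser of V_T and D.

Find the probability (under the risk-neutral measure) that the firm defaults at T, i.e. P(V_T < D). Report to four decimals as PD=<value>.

PD=0.1737

d₁ = [ln(V₀/D) + (r + σ²/2)T] / (σ√T)
   = [ln(465.2943/223.6135) + (0.0768 + 0.5·0.3330²)·8.5646] / (0.3330·√8.5646)
   = [0.732751 + 1.132621] / 0.974536 = 1.914114
d₂ = d₁ − σ√T = 1.914114 − 0.974536 = 0.939578
risk-neutral PD = N(−d₂) = N(-0.939578) = 0.173717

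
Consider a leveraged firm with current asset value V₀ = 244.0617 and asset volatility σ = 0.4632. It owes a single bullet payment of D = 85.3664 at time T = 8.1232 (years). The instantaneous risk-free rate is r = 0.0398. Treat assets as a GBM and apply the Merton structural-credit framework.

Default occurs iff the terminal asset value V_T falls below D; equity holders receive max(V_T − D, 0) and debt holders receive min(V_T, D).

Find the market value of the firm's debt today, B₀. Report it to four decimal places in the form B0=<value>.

B0=50.9106

d₁ = [ln(V₀/D) + (r + σ²/2)T] / (σ√T)
   = [ln(244.0617/85.3664) + (0.0398 + 0.5·0.4632²)·8.1232] / (0.4632·√8.1232)
   = [1.050468 + 1.194737] / 1.320177 = 1.700685
d₂ = d₁ − σ√T = 1.700685 − 1.320177 = 0.380508
N(d₁) = 0.955499,  N(d₂) = 0.648216,  e^(−rT) = 0.723754
E₀ = V₀·N(d₁) − D·e^(−rT)·N(d₂)
   = 244.0617·0.955499 − 85.3664·0.723754·0.648216 = 193.151131
B₀ = V₀ − E₀ = 244.0617 − 193.151131 = 50.910569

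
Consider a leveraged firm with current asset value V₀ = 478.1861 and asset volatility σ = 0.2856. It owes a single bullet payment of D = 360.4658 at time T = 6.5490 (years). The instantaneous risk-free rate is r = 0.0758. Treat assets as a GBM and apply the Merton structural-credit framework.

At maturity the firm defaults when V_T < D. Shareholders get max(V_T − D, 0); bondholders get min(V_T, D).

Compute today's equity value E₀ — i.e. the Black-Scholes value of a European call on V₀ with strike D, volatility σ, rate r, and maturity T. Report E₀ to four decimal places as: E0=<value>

E0=275.4053

d₁ = [ln(V₀/D) + (r + σ²/2)T] / (σ√T)
   = [ln(478.1861/360.4658) + (0.0758 + 0.5·0.2856²)·6.5490] / (0.2856·√6.5490)
   = [0.282603 + 0.763507] / 0.730879 = 1.431302
d₂ = d₁ − σ√T = 1.431302 − 0.730879 = 0.700423
N(d₁) = 0.923828,  N(d₂) = 0.758168,  e^(−rT) = 0.608709
E₀ = V₀·N(d₁) − D·e^(−rT)·N(d₂)
   = 478.1861·0.923828 − 360.4658·0.608709·0.758168 = 275.405298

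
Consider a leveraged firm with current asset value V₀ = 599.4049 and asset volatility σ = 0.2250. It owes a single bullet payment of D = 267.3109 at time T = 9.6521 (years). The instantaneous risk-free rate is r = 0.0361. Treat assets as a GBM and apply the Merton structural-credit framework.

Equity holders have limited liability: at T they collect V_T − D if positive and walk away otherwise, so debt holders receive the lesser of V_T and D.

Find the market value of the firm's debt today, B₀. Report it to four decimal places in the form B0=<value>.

B0=184.0698

d₁ = [ln(V₀/D) + (r + σ²/2)T] / (σ√T)
   = [ln(599.4049/267.3109) + (0.0361 + 0.5·0.2250²)·9.6521] / (0.2250·√9.6521)
   = [0.807525 + 0.592760] / 0.699026 = 2.003193
d₂ = d₁ − σ√T = 2.003193 − 0.699026 = 1.304167
N(d₁) = 0.977422,  N(d₂) = 0.903912,  e^(−rT) = 0.705788
E₀ = V₀·N(d₁) − D·e^(−rT)·N(d₂)
   = 599.4049·0.977422 − 267.3109·0.705788·0.903912 = 415.335105
B₀ = V₀ − E₀ = 599.4049 − 415.335105 = 184.069795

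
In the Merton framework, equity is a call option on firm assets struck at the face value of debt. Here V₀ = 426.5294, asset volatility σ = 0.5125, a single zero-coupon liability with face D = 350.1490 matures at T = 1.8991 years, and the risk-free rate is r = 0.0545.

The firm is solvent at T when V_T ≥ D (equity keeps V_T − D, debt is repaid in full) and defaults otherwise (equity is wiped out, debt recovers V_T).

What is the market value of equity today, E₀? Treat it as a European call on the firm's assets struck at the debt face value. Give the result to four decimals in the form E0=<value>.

d₁ = [ln(V₀/D) + (r + σ²/2)T] / (σ√T)
   = [ln(426.5294/350.1490) + (0.0545 + 0.5·0.5125²)·1.8991] / (0.5125·√1.8991)
   = [0.197323 + 0.352906] / 0.706265 = 0.779068
d₂ = d₁ − σ√T = 0.779068 − 0.706265 = 0.072803
N(d₁) = 0.782030,  N(d₂) = 0.529019,  e^(−rT) = 0.901675
E₀ = V₀·N(d₁) − D·e^(−rT)·N(d₂)
   = 426.5294·0.782030 − 350.1490·0.901675·0.529019 = 166.536793

E0=166.5368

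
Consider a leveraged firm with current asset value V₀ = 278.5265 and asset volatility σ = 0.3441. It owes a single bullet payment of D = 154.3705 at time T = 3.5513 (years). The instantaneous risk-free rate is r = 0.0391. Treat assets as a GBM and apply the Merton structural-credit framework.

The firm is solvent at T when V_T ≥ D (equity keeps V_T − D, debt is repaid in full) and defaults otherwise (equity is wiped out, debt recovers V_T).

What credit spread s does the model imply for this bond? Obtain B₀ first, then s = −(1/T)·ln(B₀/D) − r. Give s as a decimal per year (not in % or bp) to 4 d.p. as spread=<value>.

d₁ = [ln(V₀/D) + (r + σ²/2)T] / (σ√T)
   = [ln(278.5265/154.3705) + (0.0391 + 0.5·0.3441²)·3.5513] / (0.3441·√3.5513)
   = [0.590158 + 0.349101] / 0.648453 = 1.448462
d₂ = d₁ − σ√T = 1.448462 − 0.648453 = 0.800009
N(d₁) = 0.926256,  N(d₂) = 0.788147,  e^(−rT) = 0.870353
E₀ = V₀·N(d₁) − D·e^(−rT)·N(d₂)
   = 278.5265·0.926256 − 154.3705·0.870353·0.788147 = 152.093830
B₀ = V₀ − E₀ = 278.5265 − 152.093830 = 126.432670
spread = −(1/T)·ln(B₀/D) − r = −(1/3.5513)·ln(126.432670/154.3705) − 0.0391 = 0.01711762

spread=0.0171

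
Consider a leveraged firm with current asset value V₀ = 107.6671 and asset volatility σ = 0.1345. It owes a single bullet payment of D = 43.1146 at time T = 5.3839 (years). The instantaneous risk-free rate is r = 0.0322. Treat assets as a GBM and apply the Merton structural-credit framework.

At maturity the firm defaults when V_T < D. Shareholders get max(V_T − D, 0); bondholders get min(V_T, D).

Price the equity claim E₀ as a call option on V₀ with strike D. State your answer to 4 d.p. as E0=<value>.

d₁ = [ln(V₀/D) + (r + σ²/2)T] / (σ√T)
   = [ln(107.6671/43.1146) + (0.0322 + 0.5·0.1345²)·5.3839] / (0.1345·√5.3839)
   = [0.915182 + 0.222060] / 0.312083 = 3.644031
d₂ = d₁ − σ√T = 3.644031 − 0.312083 = 3.331948
N(d₁) = 0.999866,  N(d₂) = 0.999569,  e^(−rT) = 0.840834
E₀ = V₀·N(d₁) − D·e^(−rT)·N(d₂)
   = 107.6671·0.999866 − 43.1146·0.840834·0.999569 = 71.416082

E0=71.4161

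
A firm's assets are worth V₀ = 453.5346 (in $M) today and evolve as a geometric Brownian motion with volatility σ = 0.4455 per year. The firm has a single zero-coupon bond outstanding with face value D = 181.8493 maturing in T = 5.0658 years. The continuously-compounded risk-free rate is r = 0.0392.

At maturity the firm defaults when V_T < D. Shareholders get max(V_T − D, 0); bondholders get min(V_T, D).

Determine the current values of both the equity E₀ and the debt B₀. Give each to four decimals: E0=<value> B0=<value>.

E0=320.6116 B0=132.9230

d₁ = [ln(V₀/D) + (r + σ²/2)T] / (σ√T)
   = [ln(453.5346/181.8493) + (0.0392 + 0.5·0.4455²)·5.0658] / (0.4455·√5.0658)
   = [0.913893 + 0.701285] / 1.002702 = 1.610826
d₂ = d₁ − σ√T = 1.610826 − 1.002702 = 0.608124
N(d₁) = 0.946391,  N(d₂) = 0.728448,  e^(−rT) = 0.819895
E₀ = V₀·N(d₁) − D·e^(−rT)·N(d₂)
   = 453.5346·0.946391 − 181.8493·0.819895·0.728448 = 320.611603
B₀ = V₀ − E₀ = 453.5346 − 320.611603 = 132.922997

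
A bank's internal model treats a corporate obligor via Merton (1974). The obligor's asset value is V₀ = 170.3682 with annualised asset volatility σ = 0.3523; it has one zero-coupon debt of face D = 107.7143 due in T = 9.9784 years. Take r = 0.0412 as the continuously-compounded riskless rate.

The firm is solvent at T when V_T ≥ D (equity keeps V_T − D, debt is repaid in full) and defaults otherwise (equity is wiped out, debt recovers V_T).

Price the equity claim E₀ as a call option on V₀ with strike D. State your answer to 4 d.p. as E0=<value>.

E0=112.8965

d₁ = [ln(V₀/D) + (r + σ²/2)T] / (σ√T)
   = [ln(170.3682/107.7143) + (0.0412 + 0.5·0.3523²)·9.9784] / (0.3523·√9.9784)
   = [0.458480 + 1.030346] / 1.112867 = 1.337829
d₂ = d₁ − σ√T = 1.337829 − 1.112867 = 0.224963
N(d₁) = 0.909524,  N(d₂) = 0.588996,  e^(−rT) = 0.662914
E₀ = V₀·N(d₁) − D·e^(−rT)·N(d₂)
   = 170.3682·0.909524 − 107.7143·0.662914·0.588996 = 112.896525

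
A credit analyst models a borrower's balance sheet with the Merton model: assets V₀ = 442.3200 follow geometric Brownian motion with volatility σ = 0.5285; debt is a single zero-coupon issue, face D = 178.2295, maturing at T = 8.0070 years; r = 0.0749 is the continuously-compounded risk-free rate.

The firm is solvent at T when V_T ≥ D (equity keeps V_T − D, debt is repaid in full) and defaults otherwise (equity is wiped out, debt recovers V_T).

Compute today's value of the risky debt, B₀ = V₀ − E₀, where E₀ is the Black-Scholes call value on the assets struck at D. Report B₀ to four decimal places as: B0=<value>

d₁ = [ln(V₀/D) + (r + σ²/2)T] / (σ√T)
   = [ln(442.3200/178.2295) + (0.0749 + 0.5·0.5285²)·8.0070] / (0.5285·√8.0070)
   = [0.908962 + 1.717951] / 1.495478 = 1.756571
d₂ = d₁ − σ√T = 1.756571 − 1.495478 = 0.261093
N(d₁) = 0.960505,  N(d₂) = 0.602990,  e^(−rT) = 0.548963
E₀ = V₀·N(d₁) − D·e^(−rT)·N(d₂)
   = 442.3200·0.960505 − 178.2295·0.548963·0.602990 = 365.853000
B₀ = V₀ − E₀ = 442.3200 − 365.853000 = 76.467000

B0=76.4670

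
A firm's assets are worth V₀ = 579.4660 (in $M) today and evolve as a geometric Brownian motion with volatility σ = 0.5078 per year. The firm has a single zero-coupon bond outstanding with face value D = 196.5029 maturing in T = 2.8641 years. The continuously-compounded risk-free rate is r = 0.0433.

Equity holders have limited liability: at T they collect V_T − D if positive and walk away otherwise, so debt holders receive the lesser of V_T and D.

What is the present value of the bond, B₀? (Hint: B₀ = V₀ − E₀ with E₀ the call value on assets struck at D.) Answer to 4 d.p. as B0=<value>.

d₁ = [ln(V₀/D) + (r + σ²/2)T] / (σ√T)
   = [ln(579.4660/196.5029) + (0.0433 + 0.5·0.5078²)·2.8641] / (0.5078·√2.8641)
   = [1.081430 + 0.493285] / 0.859383 = 1.832378
d₂ = d₁ − σ√T = 1.832378 − 0.859383 = 0.972995
N(d₁) = 0.966552,  N(d₂) = 0.834722,  e^(−rT) = 0.883366
E₀ = V₀·N(d₁) − D·e^(−rT)·N(d₂)
   = 579.4660·0.966552 − 196.5029·0.883366·0.834722 = 415.189871
B₀ = V₀ − E₀ = 579.4660 − 415.189871 = 164.276129

B0=164.2761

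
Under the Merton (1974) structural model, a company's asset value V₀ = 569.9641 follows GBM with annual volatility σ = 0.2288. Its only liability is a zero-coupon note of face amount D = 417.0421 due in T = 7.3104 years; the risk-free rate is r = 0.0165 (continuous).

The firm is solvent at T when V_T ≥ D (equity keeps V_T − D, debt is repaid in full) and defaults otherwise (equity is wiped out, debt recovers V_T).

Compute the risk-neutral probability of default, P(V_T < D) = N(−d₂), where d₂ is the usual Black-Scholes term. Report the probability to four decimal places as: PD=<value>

d₁ = [ln(V₀/D) + (r + σ²/2)T] / (σ√T)
   = [ln(569.9641/417.0421) + (0.0165 + 0.5·0.2288²)·7.3104] / (0.2288·√7.3104)
   = [0.312386 + 0.311969] / 0.618624 = 1.009265
d₂ = d₁ − σ√T = 1.009265 − 0.618624 = 0.390642
risk-neutral PD = N(−d₂) = N(-0.390642) = 0.348031

PD=0.3480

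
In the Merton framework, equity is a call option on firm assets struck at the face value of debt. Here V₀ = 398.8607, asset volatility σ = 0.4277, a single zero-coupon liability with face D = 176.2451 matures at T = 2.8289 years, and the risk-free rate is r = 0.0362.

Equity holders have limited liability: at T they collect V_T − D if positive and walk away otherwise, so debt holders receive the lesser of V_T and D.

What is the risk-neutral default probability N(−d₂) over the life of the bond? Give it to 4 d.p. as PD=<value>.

d₁ = [ln(V₀/D) + (r + σ²/2)T] / (σ√T)
   = [ln(398.8607/176.2451) + (0.0362 + 0.5·0.4277²)·2.8289] / (0.4277·√2.8289)
   = [0.816737 + 0.361148] / 0.719363 = 1.637399
d₂ = d₁ − σ√T = 1.637399 − 0.719363 = 0.918036
risk-neutral PD = N(−d₂) = N(-0.918036) = 0.179300

PD=0.1793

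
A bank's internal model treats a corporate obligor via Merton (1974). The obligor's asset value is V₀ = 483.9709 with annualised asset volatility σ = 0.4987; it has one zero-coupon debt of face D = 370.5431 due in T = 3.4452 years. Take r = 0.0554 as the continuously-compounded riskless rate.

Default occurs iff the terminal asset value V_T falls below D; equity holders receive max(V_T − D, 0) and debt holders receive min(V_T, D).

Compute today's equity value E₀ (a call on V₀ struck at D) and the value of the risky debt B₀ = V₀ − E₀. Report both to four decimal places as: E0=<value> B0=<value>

E0=245.1344 B0=238.8365

d₁ = [ln(V₀/D) + (r + σ²/2)T] / (σ√T)
   = [ln(483.9709/370.5431) + (0.0554 + 0.5·0.4987²)·3.4452] / (0.4987·√3.4452)
   = [0.267055 + 0.619278] / 0.925650 = 0.957525
d₂ = d₁ − σ√T = 0.957525 − 0.925650 = 0.031876
N(d₁) = 0.830849,  N(d₂) = 0.512714,  e^(−rT) = 0.826245
E₀ = V₀·N(d₁) − D·e^(−rT)·N(d₂)
   = 483.9709·0.830849 − 370.5431·0.826245·0.512714 = 245.134380
B₀ = V₀ − E₀ = 483.9709 − 245.134380 = 238.836520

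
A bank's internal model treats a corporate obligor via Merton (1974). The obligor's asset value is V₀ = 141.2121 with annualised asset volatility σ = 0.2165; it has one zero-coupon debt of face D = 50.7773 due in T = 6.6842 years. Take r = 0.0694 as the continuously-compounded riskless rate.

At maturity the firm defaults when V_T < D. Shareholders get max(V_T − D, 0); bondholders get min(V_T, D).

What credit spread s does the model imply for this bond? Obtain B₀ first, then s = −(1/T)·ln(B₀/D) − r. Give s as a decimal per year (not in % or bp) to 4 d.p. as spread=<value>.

spread=0.0002

d₁ = [ln(V₀/D) + (r + σ²/2)T] / (σ√T)
   = [ln(141.2121/50.7773) + (0.0694 + 0.5·0.2165²)·6.6842] / (0.2165·√6.6842)
   = [1.022814 + 0.620535] / 0.559735 = 2.935940
d₂ = d₁ − σ√T = 2.935940 − 0.559735 = 2.376205
N(d₁) = 0.998337,  N(d₂) = 0.991254,  e^(−rT) = 0.628837
E₀ = V₀·N(d₁) − D·e^(−rT)·N(d₂)
   = 141.2121·0.998337 − 50.7773·0.628837·0.991254 = 109.325933
B₀ = V₀ − E₀ = 141.2121 − 109.325933 = 31.886167
spread = −(1/T)·ln(B₀/D) − r = −(1/6.6842)·ln(31.886167/50.7773) − 0.0694 = 0.00020850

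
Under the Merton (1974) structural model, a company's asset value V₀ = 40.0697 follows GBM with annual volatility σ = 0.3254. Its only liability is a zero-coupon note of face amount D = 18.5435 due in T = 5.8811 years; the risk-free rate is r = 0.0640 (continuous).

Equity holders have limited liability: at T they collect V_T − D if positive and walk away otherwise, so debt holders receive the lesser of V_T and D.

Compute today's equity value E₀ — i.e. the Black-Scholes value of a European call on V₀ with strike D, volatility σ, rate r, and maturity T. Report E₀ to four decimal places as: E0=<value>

E0=27.8916

d₁ = [ln(V₀/D) + (r + σ²/2)T] / (σ√T)
   = [ln(40.0697/18.5435) + (0.0640 + 0.5·0.3254²)·5.8811] / (0.3254·√5.8811)
   = [0.770501 + 0.687751] / 0.789127 = 1.847931
d₂ = d₁ − σ√T = 1.847931 − 0.789127 = 1.058804
N(d₁) = 0.967694,  N(d₂) = 0.855156,  e^(−rT) = 0.686334
E₀ = V₀·N(d₁) − D·e^(−rT)·N(d₂)
   = 40.0697·0.967694 − 18.5435·0.686334·0.855156 = 27.891603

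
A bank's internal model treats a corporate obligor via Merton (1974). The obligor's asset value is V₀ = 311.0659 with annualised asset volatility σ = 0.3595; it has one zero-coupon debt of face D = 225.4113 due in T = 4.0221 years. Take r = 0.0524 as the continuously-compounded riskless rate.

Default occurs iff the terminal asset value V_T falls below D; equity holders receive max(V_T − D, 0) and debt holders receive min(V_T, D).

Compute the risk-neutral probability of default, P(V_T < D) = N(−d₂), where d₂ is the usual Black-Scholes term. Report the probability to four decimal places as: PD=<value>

d₁ = [ln(V₀/D) + (r + σ²/2)T] / (σ√T)
   = [ln(311.0659/225.4113) + (0.0524 + 0.5·0.3595²)·4.0221] / (0.3595·√4.0221)
   = [0.322078 + 0.470667] / 0.720984 = 1.099532
d₂ = d₁ − σ√T = 1.099532 − 0.720984 = 0.378549
risk-neutral PD = N(−d₂) = N(-0.378549) = 0.352511

PD=0.3525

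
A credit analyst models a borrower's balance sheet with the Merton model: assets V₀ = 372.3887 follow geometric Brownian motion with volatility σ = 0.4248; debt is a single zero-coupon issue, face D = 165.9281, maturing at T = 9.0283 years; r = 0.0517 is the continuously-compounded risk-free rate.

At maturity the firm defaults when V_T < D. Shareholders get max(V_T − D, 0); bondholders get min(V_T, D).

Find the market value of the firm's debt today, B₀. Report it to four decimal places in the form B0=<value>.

B0=85.5929

d₁ = [ln(V₀/D) + (r + σ²/2)T] / (σ√T)
   = [ln(372.3887/165.9281) + (0.0517 + 0.5·0.4248²)·9.0283] / (0.4248·√9.0283)
   = [0.808384 + 1.281364] / 1.276402 = 1.637218
d₂ = d₁ − σ√T = 1.637218 − 1.276402 = 0.360815
N(d₁) = 0.949207,  N(d₂) = 0.640881,  e^(−rT) = 0.627029
E₀ = V₀·N(d₁) − D·e^(−rT)·N(d₂)
   = 372.3887·0.949207 − 165.9281·0.627029·0.640881 = 286.795784
B₀ = V₀ − E₀ = 372.3887 − 286.795784 = 85.592916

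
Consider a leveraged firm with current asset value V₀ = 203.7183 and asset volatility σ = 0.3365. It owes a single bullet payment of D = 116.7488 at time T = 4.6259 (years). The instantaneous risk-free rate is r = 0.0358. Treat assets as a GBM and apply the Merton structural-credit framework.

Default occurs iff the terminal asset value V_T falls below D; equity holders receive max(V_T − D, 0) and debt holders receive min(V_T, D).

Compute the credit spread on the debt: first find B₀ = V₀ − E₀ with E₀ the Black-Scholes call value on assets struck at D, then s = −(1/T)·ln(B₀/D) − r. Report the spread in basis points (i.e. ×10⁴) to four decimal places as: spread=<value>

spread=188.0834

d₁ = [ln(V₀/D) + (r + σ²/2)T] / (σ√T)
   = [ln(203.7183/116.7488) + (0.0358 + 0.5·0.3365²)·4.6259] / (0.3365·√4.6259)
   = [0.556714 + 0.427508] / 0.723741 = 1.359908
d₂ = d₁ − σ√T = 1.359908 − 0.723741 = 0.636167
N(d₁) = 0.913070,  N(d₂) = 0.737666,  e^(−rT) = 0.847379
E₀ = V₀·N(d₁) − D·e^(−rT)·N(d₂)
   = 203.7183·0.913070 − 116.7488·0.847379·0.737666 = 113.031493
B₀ = V₀ − E₀ = 203.7183 − 113.031493 = 90.686807
spread = −(1/T)·ln(B₀/D) − r = −(1/4.6259)·ln(90.686807/116.7488) − 0.0358 = 0.01880834
in basis points: 0.01880834 × 10⁴ = 188.0834 bp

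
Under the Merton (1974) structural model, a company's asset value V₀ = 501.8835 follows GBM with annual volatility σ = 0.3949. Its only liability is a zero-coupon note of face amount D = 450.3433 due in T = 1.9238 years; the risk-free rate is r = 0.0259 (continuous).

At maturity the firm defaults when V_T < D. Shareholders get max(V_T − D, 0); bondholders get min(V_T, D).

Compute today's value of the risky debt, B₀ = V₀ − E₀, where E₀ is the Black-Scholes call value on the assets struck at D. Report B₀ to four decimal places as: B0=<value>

B0=360.7357

d₁ = [ln(V₀/D) + (r + σ²/2)T] / (σ√T)
   = [ln(501.8835/450.3433) + (0.0259 + 0.5·0.3949²)·1.9238] / (0.3949·√1.9238)
   = [0.108358 + 0.199831] / 0.547731 = 0.562665
d₂ = d₁ − σ√T = 0.562665 − 0.547731 = 0.014934
N(d₁) = 0.713168,  N(d₂) = 0.505958,  e^(−rT) = 0.951395
E₀ = V₀·N(d₁) − D·e^(−rT)·N(d₂)
   = 501.8835·0.713168 − 450.3433·0.951395·0.505958 = 141.147816
B₀ = V₀ − E₀ = 501.8835 − 141.147816 = 360.735684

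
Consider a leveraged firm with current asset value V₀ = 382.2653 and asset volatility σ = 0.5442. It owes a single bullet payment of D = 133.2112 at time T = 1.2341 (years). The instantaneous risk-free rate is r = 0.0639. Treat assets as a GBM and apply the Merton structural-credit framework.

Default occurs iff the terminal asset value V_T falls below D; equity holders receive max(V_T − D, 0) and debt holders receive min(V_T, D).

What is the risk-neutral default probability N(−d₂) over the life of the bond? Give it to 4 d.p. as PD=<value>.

d₁ = [ln(V₀/D) + (r + σ²/2)T] / (σ√T)
   = [ln(382.2653/133.2112) + (0.0639 + 0.5·0.5442²)·1.2341] / (0.5442·√1.2341)
   = [1.054179 + 0.261601] / 0.604552 = 2.176454
d₂ = d₁ − σ√T = 2.176454 − 0.604552 = 1.571902
risk-neutral PD = N(−d₂) = N(-1.571902) = 0.057987

PD=0.0580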